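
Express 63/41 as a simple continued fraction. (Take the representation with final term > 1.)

[1; 1, 1, 6, 3]

63 = 1*41 + 22
41 = 1*22 + 19
22 = 1*19 + 3
19 = 6*3 + 1
3 = 3*1 + 0  (stop)
So 63/41 = [1; 1, 1, 6, 3].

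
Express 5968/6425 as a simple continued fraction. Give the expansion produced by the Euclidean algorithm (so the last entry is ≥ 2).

5968 = 0×6425 + 5968
6425 = 1×5968 + 457
5968 = 13×457 + 27
457 = 16×27 + 25
27 = 1×25 + 2
25 = 12×2 + 1
2 = 2×1 + 0  (stop)
So 5968/6425 = [0; 1, 13, 16, 1, 12, 2].

[0; 1, 13, 16, 1, 12, 2]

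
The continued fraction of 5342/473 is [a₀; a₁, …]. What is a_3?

5342 = 11·473 + 139   →  a_0 = 11
473 = 3·139 + 56   →  a_1 = 3
139 = 2·56 + 27   →  a_2 = 2
56 = 2·27 + 2   →  a_3 = 2

2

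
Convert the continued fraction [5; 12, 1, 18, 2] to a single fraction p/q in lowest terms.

Fold from the inside: start with 2/1.
  18 + 1/2 = 37/2
  1 + 2/37 = 39/37
  12 + 37/39 = 505/39
  5 + 39/505 = 2564/505

2564/505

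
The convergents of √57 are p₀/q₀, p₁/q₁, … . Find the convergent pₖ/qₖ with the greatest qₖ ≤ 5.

15/2

√57 = [7; 1, 1, 4, 1, 1, 14, …] (period length 6).
Convergents:
  p_0/q_0 = 7/1
  p_1/q_1 = 8/1
  p_2/q_2 = 15/2
  p_3/q_3 = 68/9
q_2 = 2 ≤ 5 < 9 = q_3, so the answer is 15/2.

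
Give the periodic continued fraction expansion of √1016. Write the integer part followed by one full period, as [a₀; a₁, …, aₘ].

[31; 1, 6, 1, 62]

a₀ = ⌊√1016⌋ = 31.
With m₀=0, d₀=1 and mₖ₊₁ = dₖaₖ − mₖ, dₖ₊₁ = (n − mₖ₊₁²)/dₖ, aₖ₊₁ = ⌊(a₀+mₖ₊₁)/dₖ₊₁⌋:
  k=1: m=31, d=55, a=1
  k=2: m=24, d=8, a=6
  k=3: m=24, d=55, a=1
  k=4: m=31, d=1, a=62
d=1 and a=2a₀=62 at k=4, so the next step gives (m, d) = (31, 55) again — its k=1 value — and the period has length 4.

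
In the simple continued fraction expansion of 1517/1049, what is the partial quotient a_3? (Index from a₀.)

1517 = 1·1049 + 468   →  a_0 = 1
1049 = 2·468 + 113   →  a_1 = 2
468 = 4·113 + 16   →  a_2 = 4
113 = 7·16 + 1   →  a_3 = 7

7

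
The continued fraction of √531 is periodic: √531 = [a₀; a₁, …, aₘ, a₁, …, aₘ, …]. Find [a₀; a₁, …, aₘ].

a₀ = ⌊√531⌋ = 23.
With m₀=0, d₀=1 and mₖ₊₁ = dₖaₖ − mₖ, dₖ₊₁ = (n − mₖ₊₁²)/dₖ, aₖ₊₁ = ⌊(a₀+mₖ₊₁)/dₖ₊₁⌋:
  k=1: m=23, d=2, a=23
  k=2: m=23, d=1, a=46
d=1 and a=2a₀=46 at k=2, so the next step gives (m, d) = (23, 2) again — its k=1 value — and the period has length 2.

[23; 23, 46]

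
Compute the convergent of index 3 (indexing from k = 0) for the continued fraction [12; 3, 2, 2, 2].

Using pₖ = aₖpₖ₋₁ + pₖ₋₂, qₖ = aₖqₖ₋₁ + qₖ₋₂ (with p₋₁=1, p₋₂=0, q₋₁=0, q₋₂=1):
  k=0: a=12, p=12, q=1
  k=1: a=3, p=37, q=3
  k=2: a=2, p=86, q=7
  k=3: a=2, p=209, q=17

209/17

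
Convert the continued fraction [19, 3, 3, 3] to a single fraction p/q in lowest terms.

637/33

Fold from the inside: start with 3/1.
  3 + 1/3 = 10/3
  3 + 3/10 = 33/10
  19 + 10/33 = 637/33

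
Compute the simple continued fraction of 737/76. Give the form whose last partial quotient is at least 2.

[9; 1, 2, 3, 3, 2]

737 = 9·76 + 53
76 = 1·53 + 23
53 = 2·23 + 7
23 = 3·7 + 2
7 = 3·2 + 1
2 = 2·1 + 0  (stop)
So 737/76 = [9; 1, 2, 3, 3, 2].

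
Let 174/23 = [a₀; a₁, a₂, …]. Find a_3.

174 = 7·23 + 13   →  a_0 = 7
23 = 1·13 + 10   →  a_1 = 1
13 = 1·10 + 3   →  a_2 = 1
10 = 3·3 + 1   →  a_3 = 3

3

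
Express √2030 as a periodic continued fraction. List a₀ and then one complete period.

[45; 18, 90]

a₀ = ⌊√2030⌋ = 45.
With m₀=0, d₀=1 and mₖ₊₁ = dₖaₖ − mₖ, dₖ₊₁ = (n − mₖ₊₁²)/dₖ, aₖ₊₁ = ⌊(a₀+mₖ₊₁)/dₖ₊₁⌋:
  k=1: m=45, d=5, a=18
  k=2: m=45, d=1, a=90
d=1 and a=2a₀=90 at k=2, so the next step gives (m, d) = (45, 5) again — its k=1 value — and the period has length 2.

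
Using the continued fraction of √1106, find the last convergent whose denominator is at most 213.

5055/152

√1106 = [33; 3, 1, 8, 1, 3, 66, …] (period length 6).
Convergents:
  p_0/q_0 = 33/1
  p_1/q_1 = 100/3
  p_2/q_2 = 133/4
  p_3/q_3 = 1164/35
  p_4/q_4 = 1297/39
  p_5/q_5 = 5055/152
  p_6/q_6 = 334927/10071
q_5 = 152 ≤ 213 < 10071 = q_6, so the answer is 5055/152.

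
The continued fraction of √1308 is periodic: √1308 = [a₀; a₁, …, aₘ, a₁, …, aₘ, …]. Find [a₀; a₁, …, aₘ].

a₀ = ⌊√1308⌋ = 36.
With m₀=0, d₀=1 and mₖ₊₁ = dₖaₖ − mₖ, dₖ₊₁ = (n − mₖ₊₁²)/dₖ, aₖ₊₁ = ⌊(a₀+mₖ₊₁)/dₖ₊₁⌋:
  k=1: m=36, d=12, a=6
  k=2: m=36, d=1, a=72
d=1 and a=2a₀=72 at k=2, so the next step gives (m, d) = (36, 12) again — its k=1 value — and the period has length 2.

[36; 6, 72]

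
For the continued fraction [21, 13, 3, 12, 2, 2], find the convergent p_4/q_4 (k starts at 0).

21623/1026

Using pₖ = aₖpₖ₋₁ + pₖ₋₂, qₖ = aₖqₖ₋₁ + qₖ₋₂ (with p₋₁=1, p₋₂=0, q₋₁=0, q₋₂=1):
  k=0: a=21, p=21, q=1
  k=1: a=13, p=274, q=13
  k=2: a=3, p=843, q=40
  k=3: a=12, p=10390, q=493
  k=4: a=2, p=21623, q=1026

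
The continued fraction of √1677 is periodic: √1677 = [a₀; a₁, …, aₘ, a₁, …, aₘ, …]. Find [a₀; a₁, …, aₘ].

a₀ = ⌊√1677⌋ = 40.
With m₀=0, d₀=1 and mₖ₊₁ = dₖaₖ − mₖ, dₖ₊₁ = (n − mₖ₊₁²)/dₖ, aₖ₊₁ = ⌊(a₀+mₖ₊₁)/dₖ₊₁⌋:
  k=1: m=40, d=77, a=1
  k=2: m=37, d=4, a=19
  k=3: m=39, d=39, a=2
  k=4: m=39, d=4, a=19
  k=5: m=37, d=77, a=1
  k=6: m=40, d=1, a=80
d=1 and a=2a₀=80 at k=6, so the next step gives (m, d) = (40, 77) again — its k=1 value — and the period has length 6.

[40; 1, 19, 2, 19, 1, 80]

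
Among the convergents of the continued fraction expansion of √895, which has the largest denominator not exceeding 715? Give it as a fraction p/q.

21151/707

√895 = [29; 1, 10, 1, 58, …] (period length 4).
Convergents:
  p_0/q_0 = 29/1
  p_1/q_1 = 30/1
  p_2/q_2 = 329/11
  p_3/q_3 = 359/12
  p_4/q_4 = 21151/707
  p_5/q_5 = 21510/719
q_4 = 707 ≤ 715 < 719 = q_5, so the answer is 21151/707.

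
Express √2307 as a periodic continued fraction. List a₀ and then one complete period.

a₀ = ⌊√2307⌋ = 48.
With m₀=0, d₀=1 and mₖ₊₁ = dₖaₖ − mₖ, dₖ₊₁ = (n − mₖ₊₁²)/dₖ, aₖ₊₁ = ⌊(a₀+mₖ₊₁)/dₖ₊₁⌋:
  k=1: m=48, d=3, a=32
  k=2: m=48, d=1, a=96
d=1 and a=2a₀=96 at k=2, so the next step gives (m, d) = (48, 3) again — its k=1 value — and the period has length 2.

[48; 32, 96]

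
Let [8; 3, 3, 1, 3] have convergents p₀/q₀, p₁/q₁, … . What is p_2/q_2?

83/10

Using pₖ = aₖpₖ₋₁ + pₖ₋₂, qₖ = aₖqₖ₋₁ + qₖ₋₂ (with p₋₁=1, p₋₂=0, q₋₁=0, q₋₂=1):
  k=0: a=8, p=8, q=1
  k=1: a=3, p=25, q=3
  k=2: a=3, p=83, q=10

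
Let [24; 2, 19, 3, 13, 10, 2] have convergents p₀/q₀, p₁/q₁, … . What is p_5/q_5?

391284/15979

Using pₖ = aₖpₖ₋₁ + pₖ₋₂, qₖ = aₖqₖ₋₁ + qₖ₋₂ (with p₋₁=1, p₋₂=0, q₋₁=0, q₋₂=1):
  k=0: a=24, p=24, q=1
  k=1: a=2, p=49, q=2
  k=2: a=19, p=955, q=39
  k=3: a=3, p=2914, q=119
  k=4: a=13, p=38837, q=1586
  k=5: a=10, p=391284, q=15979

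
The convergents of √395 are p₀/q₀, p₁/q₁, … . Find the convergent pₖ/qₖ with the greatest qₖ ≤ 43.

√395 = [19; 1, 6, 1, 38, …] (period length 4).
Convergents:
  p_0/q_0 = 19/1
  p_1/q_1 = 20/1
  p_2/q_2 = 139/7
  p_3/q_3 = 159/8
  p_4/q_4 = 6181/311
q_3 = 8 ≤ 43 < 311 = q_4, so the answer is 159/8.

159/8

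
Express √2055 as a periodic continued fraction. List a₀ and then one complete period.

a₀ = ⌊√2055⌋ = 45.
With m₀=0, d₀=1 and mₖ₊₁ = dₖaₖ − mₖ, dₖ₊₁ = (n − mₖ₊₁²)/dₖ, aₖ₊₁ = ⌊(a₀+mₖ₊₁)/dₖ₊₁⌋:
  k=1: m=45, d=30, a=3
  k=2: m=45, d=1, a=90
d=1 and a=2a₀=90 at k=2, so the next step gives (m, d) = (45, 30) again — its k=1 value — and the period has length 2.

[45; 3, 90]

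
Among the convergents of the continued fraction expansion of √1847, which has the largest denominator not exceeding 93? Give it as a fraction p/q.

1848/43

√1847 = [42; 1, 41, 1, 84, …] (period length 4).
Convergents:
  p_0/q_0 = 42/1
  p_1/q_1 = 43/1
  p_2/q_2 = 1805/42
  p_3/q_3 = 1848/43
  p_4/q_4 = 157037/3654
q_3 = 43 ≤ 93 < 3654 = q_4, so the answer is 1848/43.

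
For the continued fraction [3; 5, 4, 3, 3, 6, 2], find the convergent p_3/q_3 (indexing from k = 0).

217/68

Using pₖ = aₖpₖ₋₁ + pₖ₋₂, qₖ = aₖqₖ₋₁ + qₖ₋₂ (with p₋₁=1, p₋₂=0, q₋₁=0, q₋₂=1):
  k=0: a=3, p=3, q=1
  k=1: a=5, p=16, q=5
  k=2: a=4, p=67, q=21
  k=3: a=3, p=217, q=68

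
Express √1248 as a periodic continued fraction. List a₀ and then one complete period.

[35; 3, 17, 3, 70]

a₀ = ⌊√1248⌋ = 35.
With m₀=0, d₀=1 and mₖ₊₁ = dₖaₖ − mₖ, dₖ₊₁ = (n − mₖ₊₁²)/dₖ, aₖ₊₁ = ⌊(a₀+mₖ₊₁)/dₖ₊₁⌋:
  k=1: m=35, d=23, a=3
  k=2: m=34, d=4, a=17
  k=3: m=34, d=23, a=3
  k=4: m=35, d=1, a=70
d=1 and a=2a₀=70 at k=4, so the next step gives (m, d) = (35, 23) again — its k=1 value — and the period has length 4.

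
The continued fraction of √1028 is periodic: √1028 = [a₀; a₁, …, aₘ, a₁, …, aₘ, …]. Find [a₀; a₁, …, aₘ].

a₀ = ⌊√1028⌋ = 32.
With m₀=0, d₀=1 and mₖ₊₁ = dₖaₖ − mₖ, dₖ₊₁ = (n − mₖ₊₁²)/dₖ, aₖ₊₁ = ⌊(a₀+mₖ₊₁)/dₖ₊₁⌋:
  k=1: m=32, d=4, a=16
  k=2: m=32, d=1, a=64
d=1 and a=2a₀=64 at k=2, so the next step gives (m, d) = (32, 4) again — its k=1 value — and the period has length 2.

[32; 16, 64]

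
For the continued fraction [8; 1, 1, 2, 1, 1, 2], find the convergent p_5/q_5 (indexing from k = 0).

Using pₖ = aₖpₖ₋₁ + pₖ₋₂, qₖ = aₖqₖ₋₁ + qₖ₋₂ (with p₋₁=1, p₋₂=0, q₋₁=0, q₋₂=1):
  k=0: a=8, p=8, q=1
  k=1: a=1, p=9, q=1
  k=2: a=1, p=17, q=2
  k=3: a=2, p=43, q=5
  k=4: a=1, p=60, q=7
  k=5: a=1, p=103, q=12

103/12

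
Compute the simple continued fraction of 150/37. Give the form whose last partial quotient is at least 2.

[4; 18, 2]

150 = 4*37 + 2
37 = 18*2 + 1
2 = 2*1 + 0  (stop)
So 150/37 = [4; 18, 2].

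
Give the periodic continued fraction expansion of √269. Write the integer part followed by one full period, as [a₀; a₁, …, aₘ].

[16; 2, 2, 32]

a₀ = ⌊√269⌋ = 16.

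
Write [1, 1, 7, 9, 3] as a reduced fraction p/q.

Fold from the inside: start with 3/1.
  9 + 1/3 = 28/3
  7 + 3/28 = 199/28
  1 + 28/199 = 227/199
  1 + 199/227 = 426/227

426/227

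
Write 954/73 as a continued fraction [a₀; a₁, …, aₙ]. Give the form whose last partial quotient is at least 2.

954 = 13×73 + 5
73 = 14×5 + 3
5 = 1×3 + 2
3 = 1×2 + 1
2 = 2×1 + 0  (stop)
So 954/73 = [13; 14, 1, 1, 2].

[13; 14, 1, 1, 2]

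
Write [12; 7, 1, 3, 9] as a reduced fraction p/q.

Using pₖ = aₖpₖ₋₁ + pₖ₋₂ and qₖ = aₖqₖ₋₁ + qₖ₋₂:
  k=0: a=12, p=12, q=1
  k=1: a=7, p=85, q=7
  k=2: a=1, p=97, q=8
  k=3: a=3, p=376, q=31
  k=4: a=9, p=3481, q=287

3481/287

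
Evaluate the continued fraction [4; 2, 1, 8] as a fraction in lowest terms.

Using pₖ = aₖpₖ₋₁ + pₖ₋₂ and qₖ = aₖqₖ₋₁ + qₖ₋₂:
  k=0: a=4, p=4, q=1
  k=1: a=2, p=9, q=2
  k=2: a=1, p=13, q=3
  k=3: a=8, p=113, q=26

113/26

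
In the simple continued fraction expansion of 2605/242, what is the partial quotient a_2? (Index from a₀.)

3

2605 = 10·242 + 185   →  a_0 = 10
242 = 1·185 + 57   →  a_1 = 1
185 = 3·57 + 14   →  a_2 = 3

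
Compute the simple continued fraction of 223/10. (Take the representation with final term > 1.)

223 = 22·10 + 3
10 = 3·3 + 1
3 = 3·1 + 0  (stop)
So 223/10 = [22; 3, 3].

[22; 3, 3]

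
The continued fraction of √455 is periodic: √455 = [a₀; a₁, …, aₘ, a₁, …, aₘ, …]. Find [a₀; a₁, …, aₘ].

[21; 3, 42]

a₀ = ⌊√455⌋ = 21.
With m₀=0, d₀=1 and mₖ₊₁ = dₖaₖ − mₖ, dₖ₊₁ = (n − mₖ₊₁²)/dₖ, aₖ₊₁ = ⌊(a₀+mₖ₊₁)/dₖ₊₁⌋:
  k=1: m=21, d=14, a=3
  k=2: m=21, d=1, a=42
d=1 and a=2a₀=42 at k=2, so the next step gives (m, d) = (21, 14) again — its k=1 value — and the period has length 2.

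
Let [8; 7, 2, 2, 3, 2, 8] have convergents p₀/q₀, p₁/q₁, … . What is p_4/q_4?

Using pₖ = aₖpₖ₋₁ + pₖ₋₂, qₖ = aₖqₖ₋₁ + qₖ₋₂ (with p₋₁=1, p₋₂=0, q₋₁=0, q₋₂=1):
  k=0: a=8, p=8, q=1
  k=1: a=7, p=57, q=7
  k=2: a=2, p=122, q=15
  k=3: a=2, p=301, q=37
  k=4: a=3, p=1025, q=126

1025/126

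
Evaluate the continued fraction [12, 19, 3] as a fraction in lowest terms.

Fold from the inside: start with 3/1.
  19 + 1/3 = 58/3
  12 + 3/58 = 699/58

699/58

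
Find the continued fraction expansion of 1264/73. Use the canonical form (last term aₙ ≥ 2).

1264 = 17*73 + 23
73 = 3*23 + 4
23 = 5*4 + 3
4 = 1*3 + 1
3 = 3*1 + 0  (stop)
So 1264/73 = [17; 3, 5, 1, 3].

[17; 3, 5, 1, 3]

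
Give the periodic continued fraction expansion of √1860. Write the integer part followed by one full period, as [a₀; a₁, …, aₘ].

[43; 7, 1, 4, 1, 7, 86]

a₀ = ⌊√1860⌋ = 43.
With m₀=0, d₀=1 and mₖ₊₁ = dₖaₖ − mₖ, dₖ₊₁ = (n − mₖ₊₁²)/dₖ, aₖ₊₁ = ⌊(a₀+mₖ₊₁)/dₖ₊₁⌋:
  k=1: m=43, d=11, a=7
  k=2: m=34, d=64, a=1
  k=3: m=30, d=15, a=4
  k=4: m=30, d=64, a=1
  k=5: m=34, d=11, a=7
  k=6: m=43, d=1, a=86
d=1 and a=2a₀=86 at k=6, so the next step gives (m, d) = (43, 11) again — its k=1 value — and the period has length 6.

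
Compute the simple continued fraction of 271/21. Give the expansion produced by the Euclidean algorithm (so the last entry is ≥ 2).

271 = 12×21 + 19
21 = 1×19 + 2
19 = 9×2 + 1
2 = 2×1 + 0  (stop)
So 271/21 = [12; 1, 9, 2].

[12; 1, 9, 2]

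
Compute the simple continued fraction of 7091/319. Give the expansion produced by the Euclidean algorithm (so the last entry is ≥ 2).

[22; 4, 2, 1, 2, 2, 1, 2]

7091 = 22·319 + 73
319 = 4·73 + 27
73 = 2·27 + 19
27 = 1·19 + 8
19 = 2·8 + 3
8 = 2·3 + 2
3 = 1·2 + 1
2 = 2·1 + 0  (stop)
So 7091/319 = [22; 4, 2, 1, 2, 2, 1, 2].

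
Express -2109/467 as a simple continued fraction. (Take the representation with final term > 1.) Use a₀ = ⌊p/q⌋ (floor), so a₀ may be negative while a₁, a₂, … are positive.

[-5; 2, 15, 15]

-2109 = -5×467 + 226
467 = 2×226 + 15
226 = 15×15 + 1
15 = 15×1 + 0  (stop)
So -2109/467 = [-5; 2, 15, 15].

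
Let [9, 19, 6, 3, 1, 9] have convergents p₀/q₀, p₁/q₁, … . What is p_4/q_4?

Using pₖ = aₖpₖ₋₁ + pₖ₋₂, qₖ = aₖqₖ₋₁ + qₖ₋₂ (with p₋₁=1, p₋₂=0, q₋₁=0, q₋₂=1):
  k=0: a=9, p=9, q=1
  k=1: a=19, p=172, q=19
  k=2: a=6, p=1041, q=115
  k=3: a=3, p=3295, q=364
  k=4: a=1, p=4336, q=479

4336/479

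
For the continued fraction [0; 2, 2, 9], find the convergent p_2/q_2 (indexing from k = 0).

Using pₖ = aₖpₖ₋₁ + pₖ₋₂, qₖ = aₖqₖ₋₁ + qₖ₋₂ (with p₋₁=1, p₋₂=0, q₋₁=0, q₋₂=1):
  k=0: a=0, p=0, q=1
  k=1: a=2, p=1, q=2
  k=2: a=2, p=2, q=5

2/5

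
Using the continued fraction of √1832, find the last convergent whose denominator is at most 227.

√1832 = [42; 1, 4, 21, 4, 1, 84, …] (period length 6).
Convergents:
  p_0/q_0 = 42/1
  p_1/q_1 = 43/1
  p_2/q_2 = 214/5
  p_3/q_3 = 4537/106
  p_4/q_4 = 18362/429
q_3 = 106 ≤ 227 < 429 = q_4, so the answer is 4537/106.

4537/106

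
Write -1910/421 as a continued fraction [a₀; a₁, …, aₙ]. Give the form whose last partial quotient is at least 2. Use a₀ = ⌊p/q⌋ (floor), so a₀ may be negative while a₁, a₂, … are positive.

-1910 = -5×421 + 195
421 = 2×195 + 31
195 = 6×31 + 9
31 = 3×9 + 4
9 = 2×4 + 1
4 = 4×1 + 0  (stop)
So -1910/421 = [-5; 2, 6, 3, 2, 4].

[-5; 2, 6, 3, 2, 4]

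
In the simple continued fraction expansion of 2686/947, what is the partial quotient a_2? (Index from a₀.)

5

2686 = 2·947 + 792   →  a_0 = 2
947 = 1·792 + 155   →  a_1 = 1
792 = 5·155 + 17   →  a_2 = 5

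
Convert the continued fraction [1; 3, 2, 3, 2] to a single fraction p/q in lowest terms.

71/55

Fold from the inside: start with 2/1.
  3 + 1/2 = 7/2
  2 + 2/7 = 16/7
  3 + 7/16 = 55/16
  1 + 16/55 = 71/55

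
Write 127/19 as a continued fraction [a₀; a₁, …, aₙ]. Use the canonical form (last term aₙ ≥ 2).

[6; 1, 2, 6]

127 = 6×19 + 13
19 = 1×13 + 6
13 = 2×6 + 1
6 = 6×1 + 0  (stop)
So 127/19 = [6; 1, 2, 6].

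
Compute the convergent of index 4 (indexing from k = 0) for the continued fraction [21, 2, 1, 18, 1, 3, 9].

1259/59

Using pₖ = aₖpₖ₋₁ + pₖ₋₂, qₖ = aₖqₖ₋₁ + qₖ₋₂ (with p₋₁=1, p₋₂=0, q₋₁=0, q₋₂=1):
  k=0: a=21, p=21, q=1
  k=1: a=2, p=43, q=2
  k=2: a=1, p=64, q=3
  k=3: a=18, p=1195, q=56
  k=4: a=1, p=1259, q=59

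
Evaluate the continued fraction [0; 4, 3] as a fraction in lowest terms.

3/13

Fold from the inside: start with 3/1.
  4 + 1/3 = 13/3
  0 + 3/13 = 3/13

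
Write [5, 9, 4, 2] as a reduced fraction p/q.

Using pₖ = aₖpₖ₋₁ + pₖ₋₂ and qₖ = aₖqₖ₋₁ + qₖ₋₂:
  k=0: a=5, p=5, q=1
  k=1: a=9, p=46, q=9
  k=2: a=4, p=189, q=37
  k=3: a=2, p=424, q=83

424/83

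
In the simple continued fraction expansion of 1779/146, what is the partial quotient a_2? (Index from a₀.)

1779 = 12·146 + 27   →  a_0 = 12
146 = 5·27 + 11   →  a_1 = 5
27 = 2·11 + 5   →  a_2 = 2

2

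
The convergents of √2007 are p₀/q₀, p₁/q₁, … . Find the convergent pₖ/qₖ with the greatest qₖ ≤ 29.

√2007 = [44; 1, 3, 1, 88, …] (period length 4).
Convergents:
  p_0/q_0 = 44/1
  p_1/q_1 = 45/1
  p_2/q_2 = 179/4
  p_3/q_3 = 224/5
  p_4/q_4 = 19891/444
q_3 = 5 ≤ 29 < 444 = q_4, so the answer is 224/5.

224/5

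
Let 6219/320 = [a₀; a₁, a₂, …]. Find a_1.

6219 = 19·320 + 139   →  a_0 = 19
320 = 2·139 + 42   →  a_1 = 2

2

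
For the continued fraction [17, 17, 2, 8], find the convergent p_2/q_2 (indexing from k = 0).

597/35

Using pₖ = aₖpₖ₋₁ + pₖ₋₂, qₖ = aₖqₖ₋₁ + qₖ₋₂ (with p₋₁=1, p₋₂=0, q₋₁=0, q₋₂=1):
  k=0: a=17, p=17, q=1
  k=1: a=17, p=290, q=17
  k=2: a=2, p=597, q=35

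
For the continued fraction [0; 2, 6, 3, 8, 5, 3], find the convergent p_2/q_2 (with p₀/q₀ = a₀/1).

6/13

Using pₖ = aₖpₖ₋₁ + pₖ₋₂, qₖ = aₖqₖ₋₁ + qₖ₋₂ (with p₋₁=1, p₋₂=0, q₋₁=0, q₋₂=1):
  k=0: a=0, p=0, q=1
  k=1: a=2, p=1, q=2
  k=2: a=6, p=6, q=13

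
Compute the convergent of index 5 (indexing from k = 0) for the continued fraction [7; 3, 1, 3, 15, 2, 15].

3437/473

Using pₖ = aₖpₖ₋₁ + pₖ₋₂, qₖ = aₖqₖ₋₁ + qₖ₋₂ (with p₋₁=1, p₋₂=0, q₋₁=0, q₋₂=1):
  k=0: a=7, p=7, q=1
  k=1: a=3, p=22, q=3
  k=2: a=1, p=29, q=4
  k=3: a=3, p=109, q=15
  k=4: a=15, p=1664, q=229
  k=5: a=2, p=3437, q=473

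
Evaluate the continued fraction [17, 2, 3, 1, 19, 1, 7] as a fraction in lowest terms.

25939/1487

Fold from the inside: start with 7/1.
  1 + 1/7 = 8/7
  19 + 7/8 = 159/8
  1 + 8/159 = 167/159
  3 + 159/167 = 660/167
  2 + 167/660 = 1487/660
  17 + 660/1487 = 25939/1487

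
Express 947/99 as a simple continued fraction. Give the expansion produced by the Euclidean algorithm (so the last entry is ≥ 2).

[9; 1, 1, 3, 3, 4]

947 = 9×99 + 56
99 = 1×56 + 43
56 = 1×43 + 13
43 = 3×13 + 4
13 = 3×4 + 1
4 = 4×1 + 0  (stop)
So 947/99 = [9; 1, 1, 3, 3, 4].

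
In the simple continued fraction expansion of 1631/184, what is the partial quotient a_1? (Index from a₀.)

1631 = 8·184 + 159   →  a_0 = 8
184 = 1·159 + 25   →  a_1 = 1

1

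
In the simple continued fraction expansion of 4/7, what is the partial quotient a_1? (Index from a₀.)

1

4 = 0·7 + 4   →  a_0 = 0
7 = 1·4 + 3   →  a_1 = 1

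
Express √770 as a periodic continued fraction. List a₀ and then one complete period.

a₀ = ⌊√770⌋ = 27.
With m₀=0, d₀=1 and mₖ₊₁ = dₖaₖ − mₖ, dₖ₊₁ = (n − mₖ₊₁²)/dₖ, aₖ₊₁ = ⌊(a₀+mₖ₊₁)/dₖ₊₁⌋:
  k=1: m=27, d=41, a=1
  k=2: m=14, d=14, a=2
  k=3: m=14, d=41, a=1
  k=4: m=27, d=1, a=54
d=1 and a=2a₀=54 at k=4, so the next step gives (m, d) = (27, 41) again — its k=1 value — and the period has length 4.

[27; 1, 2, 1, 54]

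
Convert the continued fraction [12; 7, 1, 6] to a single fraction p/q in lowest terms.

Fold from the inside: start with 6/1.
  1 + 1/6 = 7/6
  7 + 6/7 = 55/7
  12 + 7/55 = 667/55

667/55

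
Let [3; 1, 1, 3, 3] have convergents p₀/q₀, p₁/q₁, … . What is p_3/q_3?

Using pₖ = aₖpₖ₋₁ + pₖ₋₂, qₖ = aₖqₖ₋₁ + qₖ₋₂ (with p₋₁=1, p₋₂=0, q₋₁=0, q₋₂=1):
  k=0: a=3, p=3, q=1
  k=1: a=1, p=4, q=1
  k=2: a=1, p=7, q=2
  k=3: a=3, p=25, q=7

25/7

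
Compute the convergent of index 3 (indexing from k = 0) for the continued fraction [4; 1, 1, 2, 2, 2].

23/5

Using pₖ = aₖpₖ₋₁ + pₖ₋₂, qₖ = aₖqₖ₋₁ + qₖ₋₂ (with p₋₁=1, p₋₂=0, q₋₁=0, q₋₂=1):
  k=0: a=4, p=4, q=1
  k=1: a=1, p=5, q=1
  k=2: a=1, p=9, q=2
  k=3: a=2, p=23, q=5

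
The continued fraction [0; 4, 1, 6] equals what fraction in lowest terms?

7/34

Using pₖ = aₖpₖ₋₁ + pₖ₋₂ and qₖ = aₖqₖ₋₁ + qₖ₋₂:
  k=0: a=0, p=0, q=1
  k=1: a=4, p=1, q=4
  k=2: a=1, p=1, q=5
  k=3: a=6, p=7, q=34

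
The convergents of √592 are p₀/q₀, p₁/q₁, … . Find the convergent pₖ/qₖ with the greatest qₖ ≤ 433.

3528/145

√592 = [24; 3, 48, …] (period length 2).
Convergents:
  p_0/q_0 = 24/1
  p_1/q_1 = 73/3
  p_2/q_2 = 3528/145
  p_3/q_3 = 10657/438
q_2 = 145 ≤ 433 < 438 = q_3, so the answer is 3528/145.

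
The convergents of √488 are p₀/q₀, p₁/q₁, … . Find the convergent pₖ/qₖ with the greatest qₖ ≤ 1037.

10714/485

√488 = [22; 11, 44, …] (period length 2).
Convergents:
  p_0/q_0 = 22/1
  p_1/q_1 = 243/11
  p_2/q_2 = 10714/485
  p_3/q_3 = 118097/5346
q_2 = 485 ≤ 1037 < 5346 = q_3, so the answer is 10714/485.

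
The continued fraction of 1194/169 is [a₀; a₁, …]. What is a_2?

1194 = 7·169 + 11   →  a_0 = 7
169 = 15·11 + 4   →  a_1 = 15
11 = 2·4 + 3   →  a_2 = 2

2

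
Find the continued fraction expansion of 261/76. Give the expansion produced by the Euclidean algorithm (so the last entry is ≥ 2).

[3; 2, 3, 3, 3]

261 = 3*76 + 33
76 = 2*33 + 10
33 = 3*10 + 3
10 = 3*3 + 1
3 = 3*1 + 0  (stop)
So 261/76 = [3; 2, 3, 3, 3].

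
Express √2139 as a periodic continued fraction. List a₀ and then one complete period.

a₀ = ⌊√2139⌋ = 46.
With m₀=0, d₀=1 and mₖ₊₁ = dₖaₖ − mₖ, dₖ₊₁ = (n − mₖ₊₁²)/dₖ, aₖ₊₁ = ⌊(a₀+mₖ₊₁)/dₖ₊₁⌋:
  k=1: m=46, d=23, a=4
  k=2: m=46, d=1, a=92
d=1 and a=2a₀=92 at k=2, so the next step gives (m, d) = (46, 23) again — its k=1 value — and the period has length 2.

[46; 4, 92]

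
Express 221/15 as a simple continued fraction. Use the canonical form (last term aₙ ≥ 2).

[14; 1, 2, 1, 3]

221 = 14×15 + 11
15 = 1×11 + 4
11 = 2×4 + 3
4 = 1×3 + 1
3 = 3×1 + 0  (stop)
So 221/15 = [14; 1, 2, 1, 3].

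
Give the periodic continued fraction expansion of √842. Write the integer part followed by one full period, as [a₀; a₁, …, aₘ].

[29; 58]

a₀ = ⌊√842⌋ = 29.
With m₀=0, d₀=1 and mₖ₊₁ = dₖaₖ − mₖ, dₖ₊₁ = (n − mₖ₊₁²)/dₖ, aₖ₊₁ = ⌊(a₀+mₖ₊₁)/dₖ₊₁⌋:
  k=1: m=29, d=1, a=58
d=1 and a=2a₀=58 at k=1, so the next step gives (m, d) = (29, 1) again — its k=1 value — and the period has length 1.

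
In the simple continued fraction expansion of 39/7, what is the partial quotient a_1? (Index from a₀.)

39 = 5·7 + 4   →  a_0 = 5
7 = 1·4 + 3   →  a_1 = 1

1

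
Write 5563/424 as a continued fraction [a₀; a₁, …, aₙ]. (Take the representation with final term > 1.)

[13; 8, 3, 5, 3]

5563 = 13×424 + 51
424 = 8×51 + 16
51 = 3×16 + 3
16 = 5×3 + 1
3 = 3×1 + 0  (stop)
So 5563/424 = [13; 8, 3, 5, 3].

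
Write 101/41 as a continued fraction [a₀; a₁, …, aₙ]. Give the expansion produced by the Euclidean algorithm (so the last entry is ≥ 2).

101 = 2·41 + 19
41 = 2·19 + 3
19 = 6·3 + 1
3 = 3·1 + 0  (stop)
So 101/41 = [2; 2, 6, 3].

[2; 2, 6, 3]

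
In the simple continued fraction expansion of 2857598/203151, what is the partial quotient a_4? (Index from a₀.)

2857598 = 14·203151 + 13484   →  a_0 = 14
203151 = 15·13484 + 891   →  a_1 = 15
13484 = 15·891 + 119   →  a_2 = 15
891 = 7·119 + 58   →  a_3 = 7
119 = 2·58 + 3   →  a_4 = 2

2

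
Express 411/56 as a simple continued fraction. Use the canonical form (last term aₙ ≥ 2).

411 = 7*56 + 19
56 = 2*19 + 18
19 = 1*18 + 1
18 = 18*1 + 0  (stop)
So 411/56 = [7; 2, 1, 18].

[7; 2, 1, 18]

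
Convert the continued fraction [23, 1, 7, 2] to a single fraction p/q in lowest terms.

406/17

Using pₖ = aₖpₖ₋₁ + pₖ₋₂ and qₖ = aₖqₖ₋₁ + qₖ₋₂:
  k=0: a=23, p=23, q=1
  k=1: a=1, p=24, q=1
  k=2: a=7, p=191, q=8
  k=3: a=2, p=406, q=17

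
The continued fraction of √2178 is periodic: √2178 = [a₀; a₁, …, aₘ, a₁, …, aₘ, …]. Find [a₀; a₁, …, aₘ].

a₀ = ⌊√2178⌋ = 46.

[46; 1, 2, 46, 2, 1, 92]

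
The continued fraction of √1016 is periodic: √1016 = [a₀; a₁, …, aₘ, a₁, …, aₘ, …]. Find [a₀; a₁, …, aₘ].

[31; 1, 6, 1, 62]

a₀ = ⌊√1016⌋ = 31.
With m₀=0, d₀=1 and mₖ₊₁ = dₖaₖ − mₖ, dₖ₊₁ = (n − mₖ₊₁²)/dₖ, aₖ₊₁ = ⌊(a₀+mₖ₊₁)/dₖ₊₁⌋:
  k=1: m=31, d=55, a=1
  k=2: m=24, d=8, a=6
  k=3: m=24, d=55, a=1
  k=4: m=31, d=1, a=62
d=1 and a=2a₀=62 at k=4, so the next step gives (m, d) = (31, 55) again — its k=1 value — and the period has length 4.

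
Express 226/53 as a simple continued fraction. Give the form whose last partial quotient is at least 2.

[4; 3, 1, 3, 1, 2]

226 = 4×53 + 14
53 = 3×14 + 11
14 = 1×11 + 3
11 = 3×3 + 2
3 = 1×2 + 1
2 = 2×1 + 0  (stop)
So 226/53 = [4; 3, 1, 3, 1, 2].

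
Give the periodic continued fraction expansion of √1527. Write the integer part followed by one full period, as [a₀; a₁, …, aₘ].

a₀ = ⌊√1527⌋ = 39.
With m₀=0, d₀=1 and mₖ₊₁ = dₖaₖ − mₖ, dₖ₊₁ = (n − mₖ₊₁²)/dₖ, aₖ₊₁ = ⌊(a₀+mₖ₊₁)/dₖ₊₁⌋:
  k=1: m=39, d=6, a=13
  k=2: m=39, d=1, a=78
d=1 and a=2a₀=78 at k=2, so the next step gives (m, d) = (39, 6) again — its k=1 value — and the period has length 2.

[39; 13, 78]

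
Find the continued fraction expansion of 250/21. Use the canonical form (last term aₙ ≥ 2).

250 = 11·21 + 19
21 = 1·19 + 2
19 = 9·2 + 1
2 = 2·1 + 0  (stop)
So 250/21 = [11; 1, 9, 2].

[11; 1, 9, 2]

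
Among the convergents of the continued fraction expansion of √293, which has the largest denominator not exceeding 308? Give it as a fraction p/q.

2482/145

√293 = [17; 8, 1, 1, 8, 34, …] (period length 5).
Convergents:
  p_0/q_0 = 17/1
  p_1/q_1 = 137/8
  p_2/q_2 = 154/9
  p_3/q_3 = 291/17
  p_4/q_4 = 2482/145
  p_5/q_5 = 84679/4947
q_4 = 145 ≤ 308 < 4947 = q_5, so the answer is 2482/145.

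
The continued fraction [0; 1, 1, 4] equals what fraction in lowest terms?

5/9

Using pₖ = aₖpₖ₋₁ + pₖ₋₂ and qₖ = aₖqₖ₋₁ + qₖ₋₂:
  k=0: a=0, p=0, q=1
  k=1: a=1, p=1, q=1
  k=2: a=1, p=1, q=2
  k=3: a=4, p=5, q=9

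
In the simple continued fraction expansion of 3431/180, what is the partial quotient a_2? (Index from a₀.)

3431 = 19·180 + 11   →  a_0 = 19
180 = 16·11 + 4   →  a_1 = 16
11 = 2·4 + 3   →  a_2 = 2

2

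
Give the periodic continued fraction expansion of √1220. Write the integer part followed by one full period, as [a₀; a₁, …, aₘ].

[34; 1, 12, 1, 68]

a₀ = ⌊√1220⌋ = 34.
With m₀=0, d₀=1 and mₖ₊₁ = dₖaₖ − mₖ, dₖ₊₁ = (n − mₖ₊₁²)/dₖ, aₖ₊₁ = ⌊(a₀+mₖ₊₁)/dₖ₊₁⌋:
  k=1: m=34, d=64, a=1
  k=2: m=30, d=5, a=12
  k=3: m=30, d=64, a=1
  k=4: m=34, d=1, a=68
d=1 and a=2a₀=68 at k=4, so the next step gives (m, d) = (34, 64) again — its k=1 value — and the period has length 4.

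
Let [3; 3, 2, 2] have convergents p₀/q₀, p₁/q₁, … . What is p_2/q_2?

Using pₖ = aₖpₖ₋₁ + pₖ₋₂, qₖ = aₖqₖ₋₁ + qₖ₋₂ (with p₋₁=1, p₋₂=0, q₋₁=0, q₋₂=1):
  k=0: a=3, p=3, q=1
  k=1: a=3, p=10, q=3
  k=2: a=2, p=23, q=7

23/7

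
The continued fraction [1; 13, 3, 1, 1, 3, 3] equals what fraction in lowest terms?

1171/1089

Fold from the inside: start with 3/1.
  3 + 1/3 = 10/3
  1 + 3/10 = 13/10
  1 + 10/13 = 23/13
  3 + 13/23 = 82/23
  13 + 23/82 = 1089/82
  1 + 82/1089 = 1171/1089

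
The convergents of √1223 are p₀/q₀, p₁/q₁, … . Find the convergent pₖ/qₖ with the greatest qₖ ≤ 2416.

84421/2414

√1223 = [34; 1, 33, 1, 68, …] (period length 4).
Convergents:
  p_0/q_0 = 34/1
  p_1/q_1 = 35/1
  p_2/q_2 = 1189/34
  p_3/q_3 = 1224/35
  p_4/q_4 = 84421/2414
  p_5/q_5 = 85645/2449
q_4 = 2414 ≤ 2416 < 2449 = q_5, so the answer is 84421/2414.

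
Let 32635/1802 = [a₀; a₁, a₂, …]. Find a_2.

32635 = 18·1802 + 199   →  a_0 = 18
1802 = 9·199 + 11   →  a_1 = 9
199 = 18·11 + 1   →  a_2 = 18

18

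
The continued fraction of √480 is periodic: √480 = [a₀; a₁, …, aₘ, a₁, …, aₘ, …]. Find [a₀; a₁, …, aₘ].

a₀ = ⌊√480⌋ = 21.
With m₀=0, d₀=1 and mₖ₊₁ = dₖaₖ − mₖ, dₖ₊₁ = (n − mₖ₊₁²)/dₖ, aₖ₊₁ = ⌊(a₀+mₖ₊₁)/dₖ₊₁⌋:
  k=1: m=21, d=39, a=1
  k=2: m=18, d=4, a=9
  k=3: m=18, d=39, a=1
  k=4: m=21, d=1, a=42
d=1 and a=2a₀=42 at k=4, so the next step gives (m, d) = (21, 39) again — its k=1 value — and the period has length 4.

[21; 1, 9, 1, 42]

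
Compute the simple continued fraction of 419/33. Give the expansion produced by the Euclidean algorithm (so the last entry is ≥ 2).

419 = 12*33 + 23
33 = 1*23 + 10
23 = 2*10 + 3
10 = 3*3 + 1
3 = 3*1 + 0  (stop)
So 419/33 = [12; 1, 2, 3, 3].

[12; 1, 2, 3, 3]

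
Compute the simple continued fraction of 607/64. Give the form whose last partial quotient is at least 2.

607 = 9*64 + 31
64 = 2*31 + 2
31 = 15*2 + 1
2 = 2*1 + 0  (stop)
So 607/64 = [9; 2, 15, 2].

[9; 2, 15, 2]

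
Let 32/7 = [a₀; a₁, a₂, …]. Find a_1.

32 = 4·7 + 4   →  a_0 = 4
7 = 1·4 + 3   →  a_1 = 1

1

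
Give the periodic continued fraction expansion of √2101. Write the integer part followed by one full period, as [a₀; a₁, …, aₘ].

[45; 1, 5, 8, 5, 1, 90]

a₀ = ⌊√2101⌋ = 45.
With m₀=0, d₀=1 and mₖ₊₁ = dₖaₖ − mₖ, dₖ₊₁ = (n − mₖ₊₁²)/dₖ, aₖ₊₁ = ⌊(a₀+mₖ₊₁)/dₖ₊₁⌋:
  k=1: m=45, d=76, a=1
  k=2: m=31, d=15, a=5
  k=3: m=44, d=11, a=8
  k=4: m=44, d=15, a=5
  k=5: m=31, d=76, a=1
  k=6: m=45, d=1, a=90
d=1 and a=2a₀=90 at k=6, so the next step gives (m, d) = (45, 76) again — its k=1 value — and the period has length 6.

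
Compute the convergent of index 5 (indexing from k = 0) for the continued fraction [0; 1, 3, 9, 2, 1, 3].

Using pₖ = aₖpₖ₋₁ + pₖ₋₂, qₖ = aₖqₖ₋₁ + qₖ₋₂ (with p₋₁=1, p₋₂=0, q₋₁=0, q₋₂=1):
  k=0: a=0, p=0, q=1
  k=1: a=1, p=1, q=1
  k=2: a=3, p=3, q=4
  k=3: a=9, p=28, q=37
  k=4: a=2, p=59, q=78
  k=5: a=1, p=87, q=115

87/115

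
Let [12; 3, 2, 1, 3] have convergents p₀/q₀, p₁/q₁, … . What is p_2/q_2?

Using pₖ = aₖpₖ₋₁ + pₖ₋₂, qₖ = aₖqₖ₋₁ + qₖ₋₂ (with p₋₁=1, p₋₂=0, q₋₁=0, q₋₂=1):
  k=0: a=12, p=12, q=1
  k=1: a=3, p=37, q=3
  k=2: a=2, p=86, q=7

86/7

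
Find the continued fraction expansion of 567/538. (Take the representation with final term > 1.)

[1; 18, 1, 1, 4, 3]

567 = 1·538 + 29
538 = 18·29 + 16
29 = 1·16 + 13
16 = 1·13 + 3
13 = 4·3 + 1
3 = 3·1 + 0  (stop)
So 567/538 = [1; 18, 1, 1, 4, 3].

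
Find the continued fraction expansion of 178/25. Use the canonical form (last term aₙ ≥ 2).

[7; 8, 3]

178 = 7×25 + 3
25 = 8×3 + 1
3 = 3×1 + 0  (stop)
So 178/25 = [7; 8, 3].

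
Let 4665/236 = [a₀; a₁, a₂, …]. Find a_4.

4665 = 19·236 + 181   →  a_0 = 19
236 = 1·181 + 55   →  a_1 = 1
181 = 3·55 + 16   →  a_2 = 3
55 = 3·16 + 7   →  a_3 = 3
16 = 2·7 + 2   →  a_4 = 2

2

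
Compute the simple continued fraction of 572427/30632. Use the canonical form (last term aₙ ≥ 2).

572427 = 18·30632 + 21051
30632 = 1·21051 + 9581
21051 = 2·9581 + 1889
9581 = 5·1889 + 136
1889 = 13·136 + 121
136 = 1·121 + 15
121 = 8·15 + 1
15 = 15·1 + 0  (stop)
So 572427/30632 = [18; 1, 2, 5, 13, 1, 8, 15].

[18; 1, 2, 5, 13, 1, 8, 15]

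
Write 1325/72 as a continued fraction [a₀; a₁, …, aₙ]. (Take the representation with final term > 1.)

[18; 2, 2, 14]

1325 = 18*72 + 29
72 = 2*29 + 14
29 = 2*14 + 1
14 = 14*1 + 0  (stop)
So 1325/72 = [18; 2, 2, 14].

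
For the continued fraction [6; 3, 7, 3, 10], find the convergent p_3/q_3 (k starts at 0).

436/69

Using pₖ = aₖpₖ₋₁ + pₖ₋₂, qₖ = aₖqₖ₋₁ + qₖ₋₂ (with p₋₁=1, p₋₂=0, q₋₁=0, q₋₂=1):
  k=0: a=6, p=6, q=1
  k=1: a=3, p=19, q=3
  k=2: a=7, p=139, q=22
  k=3: a=3, p=436, q=69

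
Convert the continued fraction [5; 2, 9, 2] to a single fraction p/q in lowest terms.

Using pₖ = aₖpₖ₋₁ + pₖ₋₂ and qₖ = aₖqₖ₋₁ + qₖ₋₂:
  k=0: a=5, p=5, q=1
  k=1: a=2, p=11, q=2
  k=2: a=9, p=104, q=19
  k=3: a=2, p=219, q=40

219/40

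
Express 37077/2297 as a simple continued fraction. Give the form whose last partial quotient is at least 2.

37077 = 16×2297 + 325
2297 = 7×325 + 22
325 = 14×22 + 17
22 = 1×17 + 5
17 = 3×5 + 2
5 = 2×2 + 1
2 = 2×1 + 0  (stop)
So 37077/2297 = [16; 7, 14, 1, 3, 2, 2].

[16; 7, 14, 1, 3, 2, 2]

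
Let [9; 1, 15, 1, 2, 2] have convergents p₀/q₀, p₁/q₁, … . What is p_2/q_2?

Using pₖ = aₖpₖ₋₁ + pₖ₋₂, qₖ = aₖqₖ₋₁ + qₖ₋₂ (with p₋₁=1, p₋₂=0, q₋₁=0, q₋₂=1):
  k=0: a=9, p=9, q=1
  k=1: a=1, p=10, q=1
  k=2: a=15, p=159, q=16

159/16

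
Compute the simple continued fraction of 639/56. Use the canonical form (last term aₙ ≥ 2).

639 = 11*56 + 23
56 = 2*23 + 10
23 = 2*10 + 3
10 = 3*3 + 1
3 = 3*1 + 0  (stop)
So 639/56 = [11; 2, 2, 3, 3].

[11; 2, 2, 3, 3]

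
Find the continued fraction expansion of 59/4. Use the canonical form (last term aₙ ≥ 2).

59 = 14·4 + 3
4 = 1·3 + 1
3 = 3·1 + 0  (stop)
So 59/4 = [14; 1, 3].

[14; 1, 3]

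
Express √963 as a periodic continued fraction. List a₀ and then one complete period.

[31; 31, 62]

a₀ = ⌊√963⌋ = 31.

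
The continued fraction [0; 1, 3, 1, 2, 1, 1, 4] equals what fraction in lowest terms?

Fold from the inside: start with 4/1.
  1 + 1/4 = 5/4
  1 + 4/5 = 9/5
  2 + 5/9 = 23/9
  1 + 9/23 = 32/23
  3 + 23/32 = 119/32
  1 + 32/119 = 151/119
  0 + 119/151 = 119/151

119/151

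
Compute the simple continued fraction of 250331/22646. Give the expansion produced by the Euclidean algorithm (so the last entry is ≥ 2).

250331 = 11×22646 + 1225
22646 = 18×1225 + 596
1225 = 2×596 + 33
596 = 18×33 + 2
33 = 16×2 + 1
2 = 2×1 + 0  (stop)
So 250331/22646 = [11; 18, 2, 18, 16, 2].

[11; 18, 2, 18, 16, 2]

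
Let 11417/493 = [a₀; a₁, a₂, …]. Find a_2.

3

11417 = 23·493 + 78   →  a_0 = 23
493 = 6·78 + 25   →  a_1 = 6
78 = 3·25 + 3   →  a_2 = 3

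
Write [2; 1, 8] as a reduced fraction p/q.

Fold from the inside: start with 8/1.
  1 + 1/8 = 9/8
  2 + 8/9 = 26/9

26/9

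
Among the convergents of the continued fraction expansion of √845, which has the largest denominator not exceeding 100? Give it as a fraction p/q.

843/29

√845 = [29; 14, 1, 1, 14, 58, …] (period length 5).
Convergents:
  p_0/q_0 = 29/1
  p_1/q_1 = 407/14
  p_2/q_2 = 436/15
  p_3/q_3 = 843/29
  p_4/q_4 = 12238/421
q_3 = 29 ≤ 100 < 421 = q_4, so the answer is 843/29.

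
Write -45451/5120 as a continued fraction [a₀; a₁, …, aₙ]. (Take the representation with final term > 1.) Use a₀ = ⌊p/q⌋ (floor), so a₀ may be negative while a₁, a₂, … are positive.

-45451 = -9×5120 + 629
5120 = 8×629 + 88
629 = 7×88 + 13
88 = 6×13 + 10
13 = 1×10 + 3
10 = 3×3 + 1
3 = 3×1 + 0  (stop)
So -45451/5120 = [-9; 8, 7, 6, 1, 3, 3].

[-9; 8, 7, 6, 1, 3, 3]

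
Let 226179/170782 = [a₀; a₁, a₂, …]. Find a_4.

226179 = 1·170782 + 55397   →  a_0 = 1
170782 = 3·55397 + 4591   →  a_1 = 3
55397 = 12·4591 + 305   →  a_2 = 12
4591 = 15·305 + 16   →  a_3 = 15
305 = 19·16 + 1   →  a_4 = 19

19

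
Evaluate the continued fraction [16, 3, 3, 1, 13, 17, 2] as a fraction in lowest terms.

Using pₖ = aₖpₖ₋₁ + pₖ₋₂ and qₖ = aₖqₖ₋₁ + qₖ₋₂:
  k=0: a=16, p=16, q=1
  k=1: a=3, p=49, q=3
  k=2: a=3, p=163, q=10
  k=3: a=1, p=212, q=13
  k=4: a=13, p=2919, q=179
  k=5: a=17, p=49835, q=3056
  k=6: a=2, p=102589, q=6291

102589/6291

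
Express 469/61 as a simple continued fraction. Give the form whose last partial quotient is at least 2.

[7; 1, 2, 4, 1, 3]

469 = 7*61 + 42
61 = 1*42 + 19
42 = 2*19 + 4
19 = 4*4 + 3
4 = 1*3 + 1
3 = 3*1 + 0  (stop)
So 469/61 = [7; 1, 2, 4, 1, 3].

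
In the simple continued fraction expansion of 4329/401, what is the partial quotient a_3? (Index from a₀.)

1

4329 = 10·401 + 319   →  a_0 = 10
401 = 1·319 + 82   →  a_1 = 1
319 = 3·82 + 73   →  a_2 = 3
82 = 1·73 + 9   →  a_3 = 1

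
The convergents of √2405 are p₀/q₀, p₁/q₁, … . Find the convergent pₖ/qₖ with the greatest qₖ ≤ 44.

1226/25

√2405 = [49; 24, 1, 1, 24, 98, …] (period length 5).
Convergents:
  p_0/q_0 = 49/1
  p_1/q_1 = 1177/24
  p_2/q_2 = 1226/25
  p_3/q_3 = 2403/49
q_2 = 25 ≤ 44 < 49 = q_3, so the answer is 1226/25.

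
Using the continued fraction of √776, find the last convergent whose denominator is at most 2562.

65157/2339

√776 = [27; 1, 5, 1, 54, …] (period length 4).
Convergents:
  p_0/q_0 = 27/1
  p_1/q_1 = 28/1
  p_2/q_2 = 167/6
  p_3/q_3 = 195/7
  p_4/q_4 = 10697/384
  p_5/q_5 = 10892/391
  p_6/q_6 = 65157/2339
  p_7/q_7 = 76049/2730
q_6 = 2339 ≤ 2562 < 2730 = q_7, so the answer is 65157/2339.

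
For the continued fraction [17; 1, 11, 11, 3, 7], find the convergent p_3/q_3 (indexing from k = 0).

2383/133

Using pₖ = aₖpₖ₋₁ + pₖ₋₂, qₖ = aₖqₖ₋₁ + qₖ₋₂ (with p₋₁=1, p₋₂=0, q₋₁=0, q₋₂=1):
  k=0: a=17, p=17, q=1
  k=1: a=1, p=18, q=1
  k=2: a=11, p=215, q=12
  k=3: a=11, p=2383, q=133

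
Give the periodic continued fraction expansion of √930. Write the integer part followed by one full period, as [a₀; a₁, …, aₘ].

a₀ = ⌊√930⌋ = 30.
With m₀=0, d₀=1 and mₖ₊₁ = dₖaₖ − mₖ, dₖ₊₁ = (n − mₖ₊₁²)/dₖ, aₖ₊₁ = ⌊(a₀+mₖ₊₁)/dₖ₊₁⌋:
  k=1: m=30, d=30, a=2
  k=2: m=30, d=1, a=60
d=1 and a=2a₀=60 at k=2, so the next step gives (m, d) = (30, 30) again — its k=1 value — and the period has length 2.

[30; 2, 60]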